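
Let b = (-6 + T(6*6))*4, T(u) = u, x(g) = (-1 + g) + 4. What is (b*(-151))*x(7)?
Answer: -181200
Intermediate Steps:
x(g) = 3 + g
b = 120 (b = (-6 + 6*6)*4 = (-6 + 36)*4 = 30*4 = 120)
(b*(-151))*x(7) = (120*(-151))*(3 + 7) = -18120*10 = -181200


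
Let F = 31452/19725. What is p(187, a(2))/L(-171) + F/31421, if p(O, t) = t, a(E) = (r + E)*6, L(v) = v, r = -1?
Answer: -412588562/11775805275 ≈ -0.035037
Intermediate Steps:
a(E) = -6 + 6*E (a(E) = (-1 + E)*6 = -6 + 6*E)
F = 10484/6575 (F = 31452*(1/19725) = 10484/6575 ≈ 1.5945)
p(187, a(2))/L(-171) + F/31421 = (-6 + 6*2)/(-171) + (10484/6575)/31421 = (-6 + 12)*(-1/171) + (10484/6575)*(1/31421) = 6*(-1/171) + 10484/206593075 = -2/57 + 10484/206593075 = -412588562/11775805275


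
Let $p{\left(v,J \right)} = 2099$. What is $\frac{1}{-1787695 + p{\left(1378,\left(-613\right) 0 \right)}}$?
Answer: $- \frac{1}{1785596} \approx -5.6004 \cdot 10^{-7}$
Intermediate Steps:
$\frac{1}{-1787695 + p{\left(1378,\left(-613\right) 0 \right)}} = \frac{1}{-1787695 + 2099} = \frac{1}{-1785596} = - \frac{1}{1785596}$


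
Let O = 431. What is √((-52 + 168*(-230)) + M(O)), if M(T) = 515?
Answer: I*√38177 ≈ 195.39*I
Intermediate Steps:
√((-52 + 168*(-230)) + M(O)) = √((-52 + 168*(-230)) + 515) = √((-52 - 38640) + 515) = √(-38692 + 515) = √(-38177) = I*√38177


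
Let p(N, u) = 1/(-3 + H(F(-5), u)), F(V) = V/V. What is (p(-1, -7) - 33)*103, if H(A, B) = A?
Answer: -6901/2 ≈ -3450.5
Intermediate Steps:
F(V) = 1
p(N, u) = -1/2 (p(N, u) = 1/(-3 + 1) = 1/(-2) = -1/2)
(p(-1, -7) - 33)*103 = (-1/2 - 33)*103 = -67/2*103 = -6901/2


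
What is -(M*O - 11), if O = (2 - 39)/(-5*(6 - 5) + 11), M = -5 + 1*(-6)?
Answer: -341/6 ≈ -56.833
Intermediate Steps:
M = -11 (M = -5 - 6 = -11)
O = -37/6 (O = -37/(-5*1 + 11) = -37/(-5 + 11) = -37/6 ≈ -6.1667)
-(M*O - 11) = -(-11*(-37/6) - 11) = -(407/6 - 11) = -1*341/6 = -341/6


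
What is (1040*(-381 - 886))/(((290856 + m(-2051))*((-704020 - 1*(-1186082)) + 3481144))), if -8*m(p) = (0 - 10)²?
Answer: -101360/88667131097 ≈ -1.1432e-6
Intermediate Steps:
m(p) = -25/2 (m(p) = -(0 - 10)²/8 = -⅛*(-10)² = -⅛*100 = -25/2)
(1040*(-381 - 886))/(((290856 + m(-2051))*((-704020 - 1*(-1186082)) + 3481144))) = (1040*(-381 - 886))/(((290856 - 25/2)*((-704020 - 1*(-1186082)) + 3481144))) = (1040*(-1267))/((581687*((-704020 + 1186082) + 3481144)/2)) = -1317680*2/(581687*(482062 + 3481144)) = -1317680/((581687/2)*3963206) = -1317680/1152672704261 = -1317680*1/1152672704261 = -101360/88667131097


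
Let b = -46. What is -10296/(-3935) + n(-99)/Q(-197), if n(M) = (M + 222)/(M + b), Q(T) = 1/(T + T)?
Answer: 38438178/114115 ≈ 336.84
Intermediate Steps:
Q(T) = 1/(2*T)
n(M) = (222 + M)/(-46 + M) (n(M) = (M + 222)/(M - 46) = (222 + M)/(-46 + M))
-10296/(-3935) + n(-99)/Q(-197) = -10296/(-3935) + ((222 - 99)/(-46 - 99))/(((½)/(-197))) = -10296*(-1/3935) + (123/(-145))/(((½)*(-1/197))) = 10296/3935 + (-1/145*123)/(-1/394) = 10296/3935 - 123/145*(-394) = 10296/3935 + 48462/145 = 38438178/114115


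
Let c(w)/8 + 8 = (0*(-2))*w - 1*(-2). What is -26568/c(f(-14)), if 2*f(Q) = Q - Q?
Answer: 1107/2 ≈ 553.50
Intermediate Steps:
f(Q) = 0 (f(Q) = (Q - Q)/2 = (½)*0 = 0)
c(w) = -48 (c(w) = -64 + 8*((0*(-2))*w - 1*(-2)) = -64 + 8*(0*w + 2) = -64 + 8*(0 + 2) = -64 + 8*2 = -64 + 16 = -48)
-26568/c(f(-14)) = -26568/(-48) = -26568*(-1/48) = 1107/2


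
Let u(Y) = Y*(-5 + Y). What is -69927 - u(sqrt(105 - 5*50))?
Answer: -69782 + 5*I*sqrt(145) ≈ -69782.0 + 60.208*I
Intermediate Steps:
-69927 - u(sqrt(105 - 5*50)) = -69927 - sqrt(105 - 5*50)*(-5 + sqrt(105 - 5*50)) = -69927 - sqrt(105 - 250)*(-5 + sqrt(105 - 250)) = -69927 - sqrt(-145)*(-5 + sqrt(-145)) = -69927 - I*sqrt(145)*(-5 + I*sqrt(145))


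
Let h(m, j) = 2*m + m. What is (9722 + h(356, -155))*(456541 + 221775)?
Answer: 7319029640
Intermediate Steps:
h(m, j) = 3*m
(9722 + h(356, -155))*(456541 + 221775) = (9722 + 3*356)*(456541 + 221775) = (9722 + 1068)*678316 = 10790*678316 = 7319029640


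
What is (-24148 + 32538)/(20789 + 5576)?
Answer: 1678/5273 ≈ 0.31822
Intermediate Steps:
(-24148 + 32538)/(20789 + 5576) = 8390/26365 = 8390*(1/26365) = 1678/5273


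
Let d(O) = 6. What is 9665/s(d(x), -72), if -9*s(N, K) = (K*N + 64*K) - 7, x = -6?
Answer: 86985/5047 ≈ 17.235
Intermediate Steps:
s(N, K) = 7/9 - 64*K/9 - K*N/9 (s(N, K) = -((K*N + 64*K) - 7)/9 = -((64*K + K*N) - 7)/9 = -(-7 + 64*K + K*N)/9 = 7/9 - 64*K/9 - K*N/9)
9665/s(d(x), -72) = 9665/(7/9 - 64/9*(-72) - ⅑*(-72)*6) = 9665/(7/9 + 512 + 48) = 9665/(5047/9) = 9665*(9/5047) = 86985/5047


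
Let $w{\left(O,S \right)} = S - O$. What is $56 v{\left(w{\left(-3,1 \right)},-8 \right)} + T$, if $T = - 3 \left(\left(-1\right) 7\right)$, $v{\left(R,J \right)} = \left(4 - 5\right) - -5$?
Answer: $245$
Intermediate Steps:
$v{\left(R,J \right)} = 4$ ($v{\left(R,J \right)} = -1 + 5 = 4$)
$T = 21$ ($T = \left(-3\right) \left(-7\right) = 21$)
$56 v{\left(w{\left(-3,1 \right)},-8 \right)} + T = 56 \cdot 4 + 21 = 224 + 21 = 245$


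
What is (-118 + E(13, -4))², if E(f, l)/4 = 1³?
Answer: 12996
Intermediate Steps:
E(f, l) = 4 (E(f, l) = 4*1³ = 4*1 = 4)
(-118 + E(13, -4))² = (-118 + 4)² = (-114)² = 12996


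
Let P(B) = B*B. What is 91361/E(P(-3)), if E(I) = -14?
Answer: -91361/14 ≈ -6525.8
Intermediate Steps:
P(B) = B²
91361/E(P(-3)) = 91361/(-14) = 91361*(-1/14) = -91361/14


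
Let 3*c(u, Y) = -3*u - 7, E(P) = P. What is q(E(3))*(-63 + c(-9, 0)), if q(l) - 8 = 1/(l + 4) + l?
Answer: -4394/7 ≈ -627.71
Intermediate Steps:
q(l) = 8 + l + 1/(4 + l) (q(l) = 8 + (1/(l + 4) + l) = 8 + (1/(4 + l) + l) = 8 + (l + 1/(4 + l)) = 8 + l + 1/(4 + l))
c(u, Y) = -7/3 - u (c(u, Y) = (-3*u - 7)/3 = (-7 - 3*u)/3 = -7/3 - u)
q(E(3))*(-63 + c(-9, 0)) = ((33 + 3² + 12*3)/(4 + 3))*(-63 + (-7/3 - 1*(-9))) = ((33 + 9 + 36)/7)*(-63 + (-7/3 + 9)) = ((⅐)*78)*(-63 + 20/3) = (78/7)*(-169/3) = -4394/7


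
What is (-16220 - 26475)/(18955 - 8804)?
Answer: -42695/10151 ≈ -4.2060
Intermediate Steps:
(-16220 - 26475)/(18955 - 8804) = -42695/10151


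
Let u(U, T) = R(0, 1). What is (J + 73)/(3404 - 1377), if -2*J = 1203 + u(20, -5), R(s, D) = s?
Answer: -1057/4054 ≈ -0.26073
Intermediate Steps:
u(U, T) = 0
J = -1203/2 (J = -(1203 + 0)/2 = -½*1203 = -1203/2 ≈ -601.50)
(J + 73)/(3404 - 1377) = (-1203/2 + 73)/(3404 - 1377) = -1057/2/2027 = -1057/2*1/2027 = -1057/4054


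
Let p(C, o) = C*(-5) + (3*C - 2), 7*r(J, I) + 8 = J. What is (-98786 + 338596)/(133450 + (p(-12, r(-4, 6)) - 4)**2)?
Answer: 119905/66887 ≈ 1.7927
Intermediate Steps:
r(J, I) = -8/7 + J/7
p(C, o) = -2 - 2*C (p(C, o) = -5*C + (-2 + 3*C) = -2 - 2*C)
(-98786 + 338596)/(133450 + (p(-12, r(-4, 6)) - 4)**2) = (-98786 + 338596)/(133450 + ((-2 - 2*(-12)) - 4)**2) = 239810/(133450 + ((-2 + 24) - 4)**2) = 239810/(133450 + (22 - 4)**2) = 239810/(133450 + 18**2) = 239810/(133450 + 324) = 239810/133774 = 239810*(1/133774) = 119905/66887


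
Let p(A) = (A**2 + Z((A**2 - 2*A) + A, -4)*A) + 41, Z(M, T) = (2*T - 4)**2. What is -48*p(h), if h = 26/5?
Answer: -980208/25 ≈ -39208.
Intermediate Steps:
h = 26/5 (h = 26*(1/5) = 26/5 ≈ 5.2000)
Z(M, T) = (-4 + 2*T)**2
p(A) = 41 + A**2 + 144*A (p(A) = (A**2 + (4*(-2 - 4)**2)*A) + 41 = (A**2 + (4*(-6)**2)*A) + 41 = (A**2 + (4*36)*A) + 41 = (A**2 + 144*A) + 41 = 41 + A**2 + 144*A)
-48*p(h) = -48*(41 + (26/5)**2 + 144*(26/5)) = -48*(41 + 676/25 + 3744/5) = -48*20421/25 = -980208/25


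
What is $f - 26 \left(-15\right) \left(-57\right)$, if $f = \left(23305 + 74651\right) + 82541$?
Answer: $158267$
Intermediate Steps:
$f = 180497$ ($f = 97956 + 82541 = 180497$)
$f - 26 \left(-15\right) \left(-57\right) = 180497 - 26 \left(-15\right) \left(-57\right) = 180497 - \left(-390\right) \left(-57\right) = 180497 - 22230 = 158267$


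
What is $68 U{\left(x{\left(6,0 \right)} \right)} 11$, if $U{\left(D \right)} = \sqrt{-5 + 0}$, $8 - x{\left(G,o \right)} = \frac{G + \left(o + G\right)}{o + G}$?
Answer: $748 i \sqrt{5} \approx 1672.6 i$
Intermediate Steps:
$x{\left(G,o \right)} = 8 - \frac{o + 2 G}{G + o}$ ($x{\left(G,o \right)} = 8 - \frac{G + \left(o + G\right)}{o + G} = 8 - \frac{G + \left(G + o\right)}{G + o} = 8 - \frac{o + 2 G}{G + o}$)
$U{\left(D \right)} = i \sqrt{5}$ ($U{\left(D \right)} = \sqrt{-5} = i \sqrt{5}$)
$68 U{\left(x{\left(6,0 \right)} \right)} 11 = 68 i \sqrt{5} \cdot 11 = 748 i \sqrt{5}$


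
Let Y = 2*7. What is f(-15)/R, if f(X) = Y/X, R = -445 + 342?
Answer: 14/1545 ≈ 0.0090615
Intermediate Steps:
Y = 14
R = -103
f(X) = 14/X
f(-15)/R = (14/(-15))/(-103) = (14*(-1/15))*(-1/103) = -14/15*(-1/103) = 14/1545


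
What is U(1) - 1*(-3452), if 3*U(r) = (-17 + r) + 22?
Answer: 3454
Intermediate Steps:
U(r) = 5/3 + r/3 (U(r) = ((-17 + r) + 22)/3 = (5 + r)/3 = 5/3 + r/3)
U(1) - 1*(-3452) = (5/3 + (1/3)*1) - 1*(-3452) = (5/3 + 1/3) + 3452 = 2 + 3452 = 3454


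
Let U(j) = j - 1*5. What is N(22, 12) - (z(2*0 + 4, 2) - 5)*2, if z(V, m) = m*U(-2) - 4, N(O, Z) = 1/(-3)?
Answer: 137/3 ≈ 45.667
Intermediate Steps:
N(O, Z) = -⅓
U(j) = -5 + j (U(j) = j - 5 = -5 + j)
z(V, m) = -4 - 7*m (z(V, m) = m*(-5 - 2) - 4 = m*(-7) - 4 = -7*m - 4 = -4 - 7*m)
N(22, 12) - (z(2*0 + 4, 2) - 5)*2 = -⅓ - ((-4 - 7*2) - 5)*2 = -⅓ - ((-4 - 14) - 5)*2 = -⅓ - (-18 - 5)*2 = -⅓ - (-23)*2 = -⅓ - 1*(-46) = -⅓ + 46 = 137/3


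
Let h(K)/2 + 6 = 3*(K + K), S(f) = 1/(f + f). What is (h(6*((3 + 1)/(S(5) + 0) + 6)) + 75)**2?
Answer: 11390625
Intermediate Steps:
S(f) = 1/(2*f)
h(K) = -12 + 12*K (h(K) = -12 + 2*(3*(K + K)) = -12 + 2*(3*(2*K)) = -12 + 2*(6*K) = -12 + 12*K)
(h(6*((3 + 1)/(S(5) + 0) + 6)) + 75)**2 = ((-12 + 12*(6*((3 + 1)/((1/2)/5 + 0) + 6))) + 75)**2 = ((-12 + 12*(6*(4/((1/2)*(1/5) + 0) + 6))) + 75)**2 = ((-12 + 12*(6*(4/(1/10 + 0) + 6))) + 75)**2 = ((-12 + 12*(6*(4/(1/10) + 6))) + 75)**2 = ((-12 + 12*(6*(4*10 + 6))) + 75)**2 = ((-12 + 12*(6*(40 + 6))) + 75)**2 = ((-12 + 12*(6*46)) + 75)**2 = ((-12 + 12*276) + 75)**2 = ((-12 + 3312) + 75)**2 = (3300 + 75)**2 = 3375**2 = 11390625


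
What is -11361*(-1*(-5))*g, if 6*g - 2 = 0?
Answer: -18935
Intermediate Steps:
g = 1/3 (g = 1/3 + (1/6)*0 = 1/3 + 0 = 1/3 ≈ 0.33333)
-11361*(-1*(-5))*g = -11361*(-1*(-5))/3 = -56805/3 = -11361*5/3 = -18935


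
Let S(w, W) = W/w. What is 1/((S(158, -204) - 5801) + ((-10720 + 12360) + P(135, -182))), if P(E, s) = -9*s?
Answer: -79/199419 ≈ -0.00039615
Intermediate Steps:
1/((S(158, -204) - 5801) + ((-10720 + 12360) + P(135, -182))) = 1/((-204/158 - 5801) + ((-10720 + 12360) - 9*(-182))) = 1/((-204*1/158 - 5801) + (1640 + 1638)) = 1/((-102/79 - 5801) + 3278) = 1/(-458381/79 + 3278) = 1/(-199419/79) = -79/199419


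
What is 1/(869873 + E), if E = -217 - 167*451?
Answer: 1/794339 ≈ 1.2589e-6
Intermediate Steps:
E = -75534 (E = -217 - 75317 = -75534)
1/(869873 + E) = 1/(869873 - 75534) = 1/794339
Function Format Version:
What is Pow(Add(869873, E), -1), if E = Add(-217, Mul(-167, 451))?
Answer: Rational(1, 794339) ≈ 1.2589e-6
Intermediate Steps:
E = -75534 (E = Add(-217, -75317) = -75534)
Pow(Add(869873, E), -1) = Pow(Add(869873, -75534), -1) = Pow(794339, -1) = Rational(1, 794339)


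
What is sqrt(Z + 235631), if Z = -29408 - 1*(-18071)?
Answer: sqrt(224294) ≈ 473.60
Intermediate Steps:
Z = -11337 (Z = -29408 + 18071 = -11337)
sqrt(Z + 235631) = sqrt(-11337 + 235631) = sqrt(224294)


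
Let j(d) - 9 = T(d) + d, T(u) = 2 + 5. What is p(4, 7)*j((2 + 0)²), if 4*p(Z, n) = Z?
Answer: 20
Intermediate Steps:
T(u) = 7
p(Z, n) = Z/4
j(d) = 16 + d (j(d) = 9 + (7 + d) = 16 + d)
p(4, 7)*j((2 + 0)²) = ((¼)*4)*(16 + (2 + 0)²) = 1*(16 + 2²) = 1*(16 + 4) = 1*20 = 20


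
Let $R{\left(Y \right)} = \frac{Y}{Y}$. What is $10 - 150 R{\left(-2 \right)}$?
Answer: $-140$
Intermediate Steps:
$R{\left(Y \right)} = 1$
$10 - 150 R{\left(-2 \right)} = 10 - 150 = -140$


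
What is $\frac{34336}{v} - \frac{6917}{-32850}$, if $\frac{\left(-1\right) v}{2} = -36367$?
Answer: $\frac{815519339}{1194655950} \approx 0.68264$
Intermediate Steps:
$v = 72734$ ($v = \left(-2\right) \left(-36367\right) = 72734$)
$\frac{34336}{v} - \frac{6917}{-32850} = \frac{34336}{72734} - \frac{6917}{-32850} = 34336 \cdot \frac{1}{72734} - - \frac{6917}{32850} = \frac{17168}{36367} + \frac{6917}{32850} = \frac{815519339}{1194655950}$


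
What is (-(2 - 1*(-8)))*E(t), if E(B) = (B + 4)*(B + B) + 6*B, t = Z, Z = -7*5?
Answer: -19600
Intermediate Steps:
Z = -35
t = -35
E(B) = 6*B + 2*B*(4 + B) (E(B) = (4 + B)*(2*B) + 6*B = 2*B*(4 + B) + 6*B = 6*B + 2*B*(4 + B))
(-(2 - 1*(-8)))*E(t) = (-(2 - 1*(-8)))*(2*(-35)*(7 - 35)) = (-(2 + 8))*(2*(-35)*(-28)) = -1*10*1960 = -10*1960 = -19600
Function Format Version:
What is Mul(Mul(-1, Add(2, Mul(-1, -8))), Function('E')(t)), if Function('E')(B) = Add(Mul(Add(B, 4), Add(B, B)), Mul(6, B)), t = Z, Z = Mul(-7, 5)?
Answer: -19600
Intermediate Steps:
Z = -35
t = -35
Function('E')(B) = Add(Mul(6, B), Mul(2, B, Add(4, B))) (Function('E')(B) = Add(Mul(Add(4, B), Mul(2, B)), Mul(6, B)) = Add(Mul(2, B, Add(4, B)), Mul(6, B)) = Add(Mul(6, B), Mul(2, B, Add(4, B))))
Mul(Mul(-1, Add(2, Mul(-1, -8))), Function('E')(t)) = Mul(Mul(-1, Add(2, Mul(-1, -8))), Mul(2, -35, Add(7, -35))) = Mul(Mul(-1, Add(2, 8)), Mul(2, -35, -28)) = Mul(Mul(-1, 10), 1960) = Mul(-10, 1960) = -19600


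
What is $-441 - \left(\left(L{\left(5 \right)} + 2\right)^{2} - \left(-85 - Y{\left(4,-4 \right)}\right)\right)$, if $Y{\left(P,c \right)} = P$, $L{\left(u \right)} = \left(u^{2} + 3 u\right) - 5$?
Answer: $-1899$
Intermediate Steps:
$L{\left(u \right)} = -5 + u^{2} + 3 u$
$-441 - \left(\left(L{\left(5 \right)} + 2\right)^{2} - \left(-85 - Y{\left(4,-4 \right)}\right)\right) = -441 - \left(\left(\left(-5 + 5^{2} + 3 \cdot 5\right) + 2\right)^{2} - \left(-85 - 4\right)\right) = -441 - \left(\left(\left(-5 + 25 + 15\right) + 2\right)^{2} - \left(-85 - 4\right)\right) = -441 - \left(\left(35 + 2\right)^{2} - -89\right) = -441 - \left(37^{2} + 89\right) = -441 - \left(1369 + 89\right) = -441 - 1458 = -1899$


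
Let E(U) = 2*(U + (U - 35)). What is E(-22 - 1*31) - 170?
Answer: -452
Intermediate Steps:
E(U) = -70 + 4*U (E(U) = 2*(U + (-35 + U)) = 2*(-35 + 2*U) = -70 + 4*U)
E(-22 - 1*31) - 170 = (-70 + 4*(-22 - 1*31)) - 170 = (-70 + 4*(-22 - 31)) - 170 = (-70 + 4*(-53)) - 170 = (-70 - 212) - 170 = -282 - 170 = -452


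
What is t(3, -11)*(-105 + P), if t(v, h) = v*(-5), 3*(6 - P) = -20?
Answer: 1385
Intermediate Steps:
P = 38/3 (P = 6 - ⅓*(-20) = 6 + 20/3 = 38/3 ≈ 12.667)
t(v, h) = -5*v
t(3, -11)*(-105 + P) = (-5*3)*(-105 + 38/3) = -15*(-277/3) = 1385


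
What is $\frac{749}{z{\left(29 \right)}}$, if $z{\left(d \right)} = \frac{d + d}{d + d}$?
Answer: $749$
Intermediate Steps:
$z{\left(d \right)} = 1$ ($z{\left(d \right)} = \frac{2 d}{2 d} = 2 d \frac{1}{2 d} = 1$)
$\frac{749}{z{\left(29 \right)}} = \frac{749}{1} = 749 \cdot 1 = 749$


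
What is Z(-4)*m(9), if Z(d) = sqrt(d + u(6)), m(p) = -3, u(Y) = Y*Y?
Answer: -12*sqrt(2) ≈ -16.971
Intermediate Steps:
u(Y) = Y**2
Z(d) = sqrt(36 + d) (Z(d) = sqrt(d + 6**2) = sqrt(d + 36) = sqrt(36 + d))
Z(-4)*m(9) = sqrt(36 - 4)*(-3) = sqrt(32)*(-3) = (4*sqrt(2))*(-3) = -12*sqrt(2)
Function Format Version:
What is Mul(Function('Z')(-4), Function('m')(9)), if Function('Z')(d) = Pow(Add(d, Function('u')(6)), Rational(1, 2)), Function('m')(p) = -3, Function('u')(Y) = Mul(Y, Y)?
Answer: Mul(-12, Pow(2, Rational(1, 2))) ≈ -16.971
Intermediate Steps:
Function('u')(Y) = Pow(Y, 2)
Function('Z')(d) = Pow(Add(36, d), Rational(1, 2)) (Function('Z')(d) = Pow(Add(d, Pow(6, 2)), Rational(1, 2)) = Pow(Add(d, 36), Rational(1, 2)) = Pow(Add(36, d), Rational(1, 2)))
Mul(Function('Z')(-4), Function('m')(9)) = Mul(Pow(Add(36, -4), Rational(1, 2)), -3) = Mul(Pow(32, Rational(1, 2)), -3) = Mul(Mul(4, Pow(2, Rational(1, 2))), -3) = Mul(-12, Pow(2, Rational(1, 2)))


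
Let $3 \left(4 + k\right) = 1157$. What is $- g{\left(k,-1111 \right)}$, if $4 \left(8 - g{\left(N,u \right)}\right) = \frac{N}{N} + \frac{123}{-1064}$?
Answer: $- \frac{33107}{4256} \approx -7.7789$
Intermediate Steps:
$k = \frac{1145}{3}$ ($k = -4 + \frac{1}{3} \cdot 1157 = -4 + \frac{1157}{3} = \frac{1145}{3} \approx 381.67$)
$g{\left(N,u \right)} = \frac{33107}{4256}$ ($g{\left(N,u \right)} = 8 - \frac{\frac{N}{N} + \frac{123}{-1064}}{4} = 8 - \frac{1 + 123 \left(- \frac{1}{1064}\right)}{4} = 8 - \frac{1 - \frac{123}{1064}}{4} = 8 - \frac{941}{4256} = \frac{33107}{4256}$)
$- g{\left(k,-1111 \right)} = \left(-1\right) \frac{33107}{4256} = - \frac{33107}{4256}$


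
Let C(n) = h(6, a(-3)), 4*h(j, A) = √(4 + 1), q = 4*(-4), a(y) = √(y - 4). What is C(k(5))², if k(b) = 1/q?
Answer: 5/16 ≈ 0.31250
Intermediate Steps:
a(y) = √(-4 + y)
q = -16
h(j, A) = √5/4 (h(j, A) = √(4 + 1)/4 = √5/4)
k(b) = -1/16 (k(b) = 1/(-16) = -1/16)
C(n) = √5/4
C(k(5))² = (√5/4)² = 5/16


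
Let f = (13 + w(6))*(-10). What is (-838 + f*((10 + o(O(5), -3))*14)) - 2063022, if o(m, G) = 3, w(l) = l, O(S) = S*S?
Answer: -2098440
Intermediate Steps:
O(S) = S²
f = -190 (f = (13 + 6)*(-10) = 19*(-10) = -190)
(-838 + f*((10 + o(O(5), -3))*14)) - 2063022 = (-838 - 190*(10 + 3)*14) - 2063022 = (-838 - 2470*14) - 2063022 = (-838 - 190*182) - 2063022 = (-838 - 34580) - 2063022 = -35418 - 2063022 = -2098440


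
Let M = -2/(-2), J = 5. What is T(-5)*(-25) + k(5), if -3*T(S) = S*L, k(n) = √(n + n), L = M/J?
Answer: -25/3 + √10 ≈ -5.1711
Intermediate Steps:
M = 1 (M = -2*(-½) = 1)
L = ⅕ (L = 1/5 = 1*(⅕) = ⅕ ≈ 0.20000)
k(n) = √2*√n (k(n) = √(2*n) = √2*√n)
T(S) = -S/15 (T(S) = -S/(3*5) = -S/15)
T(-5)*(-25) + k(5) = -1/15*(-5)*(-25) + √2*√5 = (⅓)*(-25) + √10 = -25/3 + √10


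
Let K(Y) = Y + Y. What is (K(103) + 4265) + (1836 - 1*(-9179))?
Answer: 15486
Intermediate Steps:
K(Y) = 2*Y
(K(103) + 4265) + (1836 - 1*(-9179)) = (2*103 + 4265) + (1836 - 1*(-9179)) = (206 + 4265) + (1836 + 9179) = 4471 + 11015 = 15486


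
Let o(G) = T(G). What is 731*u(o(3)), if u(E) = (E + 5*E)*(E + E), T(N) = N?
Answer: 78948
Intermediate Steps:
o(G) = G
u(E) = 12*E² (u(E) = (6*E)*(2*E) = 12*E²)
731*u(o(3)) = 731*(12*3²) = 731*(12*9) = 731*108 = 78948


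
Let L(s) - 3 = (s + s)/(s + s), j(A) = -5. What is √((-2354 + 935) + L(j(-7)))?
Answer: I*√1415 ≈ 37.616*I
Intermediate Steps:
L(s) = 4 (L(s) = 3 + (s + s)/(s + s) = 3 + (2*s)/((2*s)) = 3 + (2*s)*(1/(2*s)) = 3 + 1 = 4)
√((-2354 + 935) + L(j(-7))) = √((-2354 + 935) + 4) = √(-1419 + 4) = √(-1415) = I*√1415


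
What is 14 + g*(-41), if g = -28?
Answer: 1162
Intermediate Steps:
14 + g*(-41) = 14 - 28*(-41) = 14 + 1148 = 1162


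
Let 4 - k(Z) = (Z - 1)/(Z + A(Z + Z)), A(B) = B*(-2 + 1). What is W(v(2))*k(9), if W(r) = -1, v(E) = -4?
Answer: -44/9 ≈ -4.8889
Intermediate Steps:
A(B) = -B (A(B) = B*(-1) = -B)
k(Z) = 4 + (-1 + Z)/Z (k(Z) = 4 - (Z - 1)/(Z - (Z + Z)) = 4 - (-1 + Z)/(Z - 2*Z) = 4 - (-1 + Z)/((-Z)) = 4 - (-1 + Z)*(-1/Z) = 4 - (-1)*(-1 + Z)/Z = 4 + (-1 + Z)/Z)
W(v(2))*k(9) = -(5 - 1/9) = -(5 - 1*⅑) = -(5 - ⅑) = -1*44/9 = -44/9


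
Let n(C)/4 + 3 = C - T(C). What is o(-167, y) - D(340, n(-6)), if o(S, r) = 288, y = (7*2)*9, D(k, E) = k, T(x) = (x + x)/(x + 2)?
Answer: -52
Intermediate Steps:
T(x) = 2*x/(2 + x) (T(x) = (2*x)/(2 + x) = 2*x/(2 + x))
n(C) = -12 + 4*C - 8*C/(2 + C) (n(C) = -12 + 4*(C - 2*C/(2 + C)) = -12 + (4*C - 8*C/(2 + C)) = -12 + 4*C - 8*C/(2 + C))
y = 126 (y = 14*9 = 126)
o(-167, y) - D(340, n(-6)) = 288 - 1*340 = 288 - 340 = -52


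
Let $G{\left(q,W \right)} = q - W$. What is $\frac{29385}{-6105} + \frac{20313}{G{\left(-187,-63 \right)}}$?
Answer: $- \frac{8510307}{50468} \approx -168.63$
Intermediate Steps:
$\frac{29385}{-6105} + \frac{20313}{G{\left(-187,-63 \right)}} = \frac{29385}{-6105} + \frac{20313}{-187 - -63} = 29385 \left(- \frac{1}{6105}\right) + \frac{20313}{-187 + 63} = - \frac{1959}{407} + \frac{20313}{-124} = - \frac{1959}{407} + 20313 \left(- \frac{1}{124}\right) = - \frac{1959}{407} - \frac{20313}{124} = - \frac{8510307}{50468}$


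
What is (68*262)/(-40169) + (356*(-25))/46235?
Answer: -236245372/371442743 ≈ -0.63602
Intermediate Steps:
(68*262)/(-40169) + (356*(-25))/46235 = 17816*(-1/40169) - 8900*1/46235 = -17816/40169 - 1780/9247 = -236245372/371442743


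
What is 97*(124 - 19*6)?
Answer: 970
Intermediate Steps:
97*(124 - 19*6) = 97*(124 - 114) = 97*10 = 970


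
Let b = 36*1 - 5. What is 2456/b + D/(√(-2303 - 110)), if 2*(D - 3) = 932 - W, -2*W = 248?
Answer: 2456/31 - 531*I*√2413/2413 ≈ 79.226 - 10.81*I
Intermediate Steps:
W = -124 (W = -½*248 = -124)
b = 31 (b = 36 - 5 = 31)
D = 531 (D = 3 + (932 - 1*(-124))/2 = 3 + (932 + 124)/2 = 3 + (½)*1056 = 3 + 528 = 531)
2456/b + D/(√(-2303 - 110)) = 2456/31 + 531/(√(-2303 - 110)) = 2456*(1/31) + 531/(√(-2413)) = 2456/31 + 531/((I*√2413)) = 2456/31 + 531*(-I*√2413/2413) = 2456/31 - 531*I*√2413/2413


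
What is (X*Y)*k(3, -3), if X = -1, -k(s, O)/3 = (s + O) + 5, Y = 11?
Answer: 165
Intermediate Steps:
k(s, O) = -15 - 3*O - 3*s (k(s, O) = -3*((s + O) + 5) = -3*((O + s) + 5) = -3*(5 + O + s) = -15 - 3*O - 3*s)
(X*Y)*k(3, -3) = (-1*11)*(-15 - 3*(-3) - 3*3) = -11*(-15 + 9 - 9) = -11*(-15) = 165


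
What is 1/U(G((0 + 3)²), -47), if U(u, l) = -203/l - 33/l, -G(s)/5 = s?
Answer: 47/236 ≈ 0.19915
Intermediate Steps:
G(s) = -5*s
U(u, l) = -236/l
1/U(G((0 + 3)²), -47) = 1/(-236/(-47)) = 1/(-236*(-1/47)) = 1/(236/47) = 47/236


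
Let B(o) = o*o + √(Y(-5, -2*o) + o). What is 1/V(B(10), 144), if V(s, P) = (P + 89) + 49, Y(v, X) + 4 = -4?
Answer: 1/282 ≈ 0.0035461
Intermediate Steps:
Y(v, X) = -8 (Y(v, X) = -4 - 4 = -8)
B(o) = o² + √(-8 + o) (B(o) = o*o + √(-8 + o) = o² + √(-8 + o))
V(s, P) = 138 + P (V(s, P) = (89 + P) + 49 = 138 + P)
1/V(B(10), 144) = 1/(138 + 144) = 1/282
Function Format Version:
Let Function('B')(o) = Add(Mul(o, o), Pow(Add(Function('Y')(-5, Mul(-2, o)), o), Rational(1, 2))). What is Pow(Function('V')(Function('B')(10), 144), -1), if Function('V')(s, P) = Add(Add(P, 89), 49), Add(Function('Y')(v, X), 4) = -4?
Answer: Rational(1, 282) ≈ 0.0035461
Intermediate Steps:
Function('Y')(v, X) = -8 (Function('Y')(v, X) = Add(-4, -4) = -8)
Function('B')(o) = Add(Pow(o, 2), Pow(Add(-8, o), Rational(1, 2))) (Function('B')(o) = Add(Mul(o, o), Pow(Add(-8, o), Rational(1, 2))) = Add(Pow(o, 2), Pow(Add(-8, o), Rational(1, 2))))
Function('V')(s, P) = Add(138, P) (Function('V')(s, P) = Add(Add(89, P), 49) = Add(138, P))
Pow(Function('V')(Function('B')(10), 144), -1) = Pow(Add(138, 144), -1) = Pow(282, -1) = Rational(1, 282)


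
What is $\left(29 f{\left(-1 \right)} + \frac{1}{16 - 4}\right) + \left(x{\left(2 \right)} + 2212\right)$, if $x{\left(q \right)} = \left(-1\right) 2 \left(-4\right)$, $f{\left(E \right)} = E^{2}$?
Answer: $\frac{26989}{12} \approx 2249.1$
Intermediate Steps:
$x{\left(q \right)} = 8$ ($x{\left(q \right)} = \left(-2\right) \left(-4\right) = 8$)
$\left(29 f{\left(-1 \right)} + \frac{1}{16 - 4}\right) + \left(x{\left(2 \right)} + 2212\right) = \left(29 \left(-1\right)^{2} + \frac{1}{16 - 4}\right) + \left(8 + 2212\right) = \left(29 \cdot 1 + \frac{1}{12}\right) + 2220 = \left(29 + \frac{1}{12}\right) + 2220 = \frac{349}{12} + 2220 = \frac{26989}{12}$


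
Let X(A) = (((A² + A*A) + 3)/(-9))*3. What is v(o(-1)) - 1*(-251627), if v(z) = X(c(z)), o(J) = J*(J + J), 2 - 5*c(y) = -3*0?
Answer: 18871942/75 ≈ 2.5163e+5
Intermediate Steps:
c(y) = ⅖ (c(y) = ⅖ - (-3)*0/5 = ⅖ - ⅕*0 = ⅖ + 0 = ⅖)
o(J) = 2*J² (o(J) = J*(2*J) = 2*J²)
X(A) = -1 - 2*A²/3 (X(A) = (((A² + A²) + 3)*(-⅑))*3 = ((2*A² + 3)*(-⅑))*3 = ((3 + 2*A²)*(-⅑))*3 = (-⅓ - 2*A²/9)*3 = -1 - 2*A²/3)
v(z) = -83/75 (v(z) = -1 - 2*(⅖)²/3 = -1 - ⅔*4/25 = -1 - 8/75 = -83/75)
v(o(-1)) - 1*(-251627) = -83/75 - 1*(-251627) = -83/75 + 251627 = 18871942/75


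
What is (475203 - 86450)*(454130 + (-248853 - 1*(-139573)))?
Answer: 134061472050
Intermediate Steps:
(475203 - 86450)*(454130 + (-248853 - 1*(-139573))) = 388753*(454130 + (-248853 + 139573)) = 388753*(454130 - 109280) = 388753*344850 = 134061472050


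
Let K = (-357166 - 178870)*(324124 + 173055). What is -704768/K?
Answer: 176192/66626460611 ≈ 2.6445e-6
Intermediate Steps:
K = -266505842444 (K = -536036*497179 = -266505842444)
-704768/K = -704768/(-266505842444) = -704768*(-1/266505842444) = 176192/66626460611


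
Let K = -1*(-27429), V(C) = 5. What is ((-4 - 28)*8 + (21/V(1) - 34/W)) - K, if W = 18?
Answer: -1245721/45 ≈ -27683.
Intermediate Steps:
K = 27429
((-4 - 28)*8 + (21/V(1) - 34/W)) - K = ((-4 - 28)*8 + (21/5 - 34/18)) - 1*27429 = (-32*8 + (21*(1/5) - 34*1/18)) - 27429 = (-256 + (21/5 - 17/9)) - 27429 = (-256 + 104/45) - 27429 = -11416/45 - 27429 = -1245721/45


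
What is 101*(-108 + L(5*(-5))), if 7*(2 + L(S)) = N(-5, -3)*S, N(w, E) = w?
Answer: -65145/7 ≈ -9306.4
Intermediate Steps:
L(S) = -2 - 5*S/7 (L(S) = -2 + (-5*S)/7 = -2 - 5*S/7)
101*(-108 + L(5*(-5))) = 101*(-108 + (-2 - 25*(-5)/7)) = 101*(-108 + (-2 - 5/7*(-25))) = 101*(-108 + (-2 + 125/7)) = 101*(-108 + 111/7) = 101*(-645/7) = -65145/7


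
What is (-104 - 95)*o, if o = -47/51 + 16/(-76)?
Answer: 218303/969 ≈ 225.29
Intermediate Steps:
o = -1097/969 (o = -47*1/51 + 16*(-1/76) = -47/51 - 4/19 = -1097/969 ≈ -1.1321)
(-104 - 95)*o = (-104 - 95)*(-1097/969) = -199*(-1097/969) = 218303/969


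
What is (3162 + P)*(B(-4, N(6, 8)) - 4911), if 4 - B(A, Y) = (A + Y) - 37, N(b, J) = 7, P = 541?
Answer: -18044719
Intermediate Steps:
B(A, Y) = 41 - A - Y (B(A, Y) = 4 - ((A + Y) - 37) = 4 - (-37 + A + Y) = 4 + (37 - A - Y) = 41 - A - Y)
(3162 + P)*(B(-4, N(6, 8)) - 4911) = (3162 + 541)*((41 - 1*(-4) - 1*7) - 4911) = 3703*((41 + 4 - 7) - 4911) = 3703*(38 - 4911) = 3703*(-4873) = -18044719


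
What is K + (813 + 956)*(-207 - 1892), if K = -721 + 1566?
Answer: -3712286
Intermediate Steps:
K = 845
K + (813 + 956)*(-207 - 1892) = 845 + (813 + 956)*(-207 - 1892) = 845 + 1769*(-2099) = 845 - 3713131 = -3712286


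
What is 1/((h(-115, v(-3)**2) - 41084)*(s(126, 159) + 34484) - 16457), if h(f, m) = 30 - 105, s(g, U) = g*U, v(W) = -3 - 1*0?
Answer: -1/2243922819 ≈ -4.4565e-10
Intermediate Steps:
v(W) = -3 (v(W) = -3 + 0 = -3)
s(g, U) = U*g
h(f, m) = -75
1/((h(-115, v(-3)**2) - 41084)*(s(126, 159) + 34484) - 16457) = 1/((-75 - 41084)*(159*126 + 34484) - 16457) = 1/(-41159*(20034 + 34484) - 16457) = 1/(-41159*54518 - 16457) = 1/(-2243906362 - 16457) = 1/(-2243922819) = -1/2243922819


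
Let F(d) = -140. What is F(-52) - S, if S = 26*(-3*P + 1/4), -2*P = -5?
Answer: 97/2 ≈ 48.500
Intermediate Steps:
P = 5/2 (P = -1/2*(-5) = 5/2 ≈ 2.5000)
S = -377/2 (S = 26*(-3*5/2 + 1/4) = 26*(-15/2 + 1/4) = 26*(-29/4) = -377/2 ≈ -188.50)
F(-52) - S = -140 - 1*(-377/2) = -140 + 377/2 = 97/2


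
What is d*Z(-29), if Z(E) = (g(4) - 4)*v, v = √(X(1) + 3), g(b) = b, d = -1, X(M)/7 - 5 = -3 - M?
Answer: 0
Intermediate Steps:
X(M) = 14 - 7*M (X(M) = 35 + 7*(-3 - M) = 35 + (-21 - 7*M) = 14 - 7*M)
v = √10 (v = √((14 - 7*1) + 3) = √((14 - 7) + 3) = √(7 + 3) = √10 ≈ 3.1623)
Z(E) = 0 (Z(E) = (4 - 4)*√10 = 0*√10 = 0)
d*Z(-29) = -1*0 = 0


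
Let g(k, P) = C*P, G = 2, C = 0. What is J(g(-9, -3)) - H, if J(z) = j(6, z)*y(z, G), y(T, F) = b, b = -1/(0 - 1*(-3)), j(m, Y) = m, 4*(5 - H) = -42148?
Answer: -10544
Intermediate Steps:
H = 10542 (H = 5 - ¼*(-42148) = 5 + 10537 = 10542)
b = -⅓ (b = -1/(0 + 3) = -1/3 = -1*⅓ = -⅓ ≈ -0.33333)
y(T, F) = -⅓
g(k, P) = 0 (g(k, P) = 0*P = 0)
J(z) = -2 (J(z) = 6*(-⅓) = -2)
J(g(-9, -3)) - H = -2 - 1*10542 = -2 - 10542 = -10544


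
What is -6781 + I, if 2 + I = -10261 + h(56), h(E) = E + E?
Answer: -16932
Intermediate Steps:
h(E) = 2*E
I = -10151 (I = -2 + (-10261 + 2*56) = -2 + (-10261 + 112) = -2 - 10149 = -10151)
-6781 + I = -6781 - 10151 = -16932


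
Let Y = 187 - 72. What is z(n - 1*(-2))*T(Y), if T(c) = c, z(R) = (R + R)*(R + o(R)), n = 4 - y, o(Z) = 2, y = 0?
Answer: 11040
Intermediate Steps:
n = 4 (n = 4 - 1*0 = 4 + 0 = 4)
z(R) = 2*R*(2 + R) (z(R) = (R + R)*(R + 2) = (2*R)*(2 + R) = 2*R*(2 + R))
Y = 115
z(n - 1*(-2))*T(Y) = (2*(4 - 1*(-2))*(2 + (4 - 1*(-2))))*115 = (2*(4 + 2)*(2 + (4 + 2)))*115 = (2*6*(2 + 6))*115 = (2*6*8)*115 = 96*115 = 11040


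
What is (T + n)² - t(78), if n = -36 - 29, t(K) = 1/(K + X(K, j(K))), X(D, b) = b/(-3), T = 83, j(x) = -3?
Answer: 25595/79 ≈ 323.99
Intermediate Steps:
X(D, b) = -b/3 (X(D, b) = b*(-⅓) = -b/3)
t(K) = 1/(1 + K) (t(K) = 1/(K - ⅓*(-3)) = 1/(K + 1) = 1/(1 + K))
n = -65
(T + n)² - t(78) = (83 - 65)² - 1/(1 + 78) = 18² - 1/79 = 324 - 1*1/79 = 324 - 1/79 = 25595/79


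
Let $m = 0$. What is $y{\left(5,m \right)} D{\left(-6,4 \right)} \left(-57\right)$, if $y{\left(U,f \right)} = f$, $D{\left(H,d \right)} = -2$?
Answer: $0$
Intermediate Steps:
$y{\left(5,m \right)} D{\left(-6,4 \right)} \left(-57\right) = 0 \left(-2\right) \left(-57\right) = 0 \left(-57\right) = 0$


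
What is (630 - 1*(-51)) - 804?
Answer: -123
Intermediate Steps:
(630 - 1*(-51)) - 804 = (630 + 51) - 804 = 681 - 804 = -123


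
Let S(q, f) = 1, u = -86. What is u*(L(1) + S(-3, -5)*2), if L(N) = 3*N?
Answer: -430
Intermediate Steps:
u*(L(1) + S(-3, -5)*2) = -86*(3*1 + 1*2) = -86*(3 + 2) = -86*5 = -430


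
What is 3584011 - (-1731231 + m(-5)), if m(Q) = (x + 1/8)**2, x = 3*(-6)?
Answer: 340155039/64 ≈ 5.3149e+6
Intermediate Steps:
x = -18
m(Q) = 20449/64 (m(Q) = (-18 + 1/8)**2 = (-143/8)**2 = 20449/64)
3584011 - (-1731231 + m(-5)) = 3584011 - (-1731231 + 20449/64) = 3584011 - 1*(-110778335/64) = 3584011 + 110778335/64 = 340155039/64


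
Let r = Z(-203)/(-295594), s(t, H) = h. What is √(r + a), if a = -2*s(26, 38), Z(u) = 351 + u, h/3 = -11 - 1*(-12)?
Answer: 2*I*√32768664058/147797 ≈ 2.4496*I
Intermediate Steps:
h = 3 (h = 3*(-11 - 1*(-12)) = 3*(-11 + 12) = 3*1 = 3)
s(t, H) = 3
r = -74/147797 (r = (351 - 203)/(-295594) = 148*(-1/295594) = -74/147797 ≈ -0.00050069)
a = -6 (a = -2*3 = -6)
√(r + a) = √(-74/147797 - 6) = √(-886856/147797) = 2*I*√32768664058/147797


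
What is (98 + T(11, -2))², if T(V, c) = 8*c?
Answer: 6724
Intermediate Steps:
(98 + T(11, -2))² = (98 + 8*(-2))² = (98 - 16)² = 82² = 6724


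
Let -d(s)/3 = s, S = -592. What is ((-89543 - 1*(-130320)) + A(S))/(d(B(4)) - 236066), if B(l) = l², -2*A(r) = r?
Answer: -41073/236114 ≈ -0.17395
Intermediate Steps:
A(r) = -r/2
d(s) = -3*s
((-89543 - 1*(-130320)) + A(S))/(d(B(4)) - 236066) = ((-89543 - 1*(-130320)) - ½*(-592))/(-3*4² - 236066) = ((-89543 + 130320) + 296)/(-3*16 - 236066) = (40777 + 296)/(-48 - 236066) = 41073/(-236114) = 41073*(-1/236114) = -41073/236114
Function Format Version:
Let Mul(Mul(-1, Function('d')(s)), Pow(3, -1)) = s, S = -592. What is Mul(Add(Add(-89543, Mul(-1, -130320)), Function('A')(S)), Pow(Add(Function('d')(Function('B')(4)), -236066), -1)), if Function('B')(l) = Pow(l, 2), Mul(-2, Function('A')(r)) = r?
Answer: Rational(-41073, 236114) ≈ -0.17395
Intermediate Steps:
Function('A')(r) = Mul(Rational(-1, 2), r)
Function('d')(s) = Mul(-3, s)
Mul(Add(Add(-89543, Mul(-1, -130320)), Function('A')(S)), Pow(Add(Function('d')(Function('B')(4)), -236066), -1)) = Mul(Add(Add(-89543, Mul(-1, -130320)), Mul(Rational(-1, 2), -592)), Pow(Add(Mul(-3, Pow(4, 2)), -236066), -1)) = Mul(Add(Add(-89543, 130320), 296), Pow(Add(Mul(-3, 16), -236066), -1)) = Mul(Add(40777, 296), Pow(Add(-48, -236066), -1)) = Mul(41073, Pow(-236114, -1)) = Mul(41073, Rational(-1, 236114)) = Rational(-41073, 236114)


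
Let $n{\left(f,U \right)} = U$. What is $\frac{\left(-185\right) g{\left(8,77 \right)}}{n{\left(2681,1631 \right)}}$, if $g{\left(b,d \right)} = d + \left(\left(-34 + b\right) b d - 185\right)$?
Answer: $\frac{2982940}{1631} \approx 1828.9$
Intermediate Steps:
$g{\left(b,d \right)} = -185 + d + b d \left(-34 + b\right)$ ($g{\left(b,d \right)} = d + \left(b \left(-34 + b\right) d - 185\right) = d + \left(b d \left(-34 + b\right) - 185\right) = d + \left(-185 + b d \left(-34 + b\right)\right) = -185 + d + b d \left(-34 + b\right)$)
$\frac{\left(-185\right) g{\left(8,77 \right)}}{n{\left(2681,1631 \right)}} = \frac{\left(-185\right) \left(-185 + 77 + 77 \cdot 8^{2} - 272 \cdot 77\right)}{1631} = - 185 \left(-185 + 77 + 77 \cdot 64 - 20944\right) \frac{1}{1631} = - 185 \left(-185 + 77 + 4928 - 20944\right) \frac{1}{1631} = \left(-185\right) \left(-16124\right) \frac{1}{1631} = 2982940 \cdot \frac{1}{1631} = \frac{2982940}{1631}$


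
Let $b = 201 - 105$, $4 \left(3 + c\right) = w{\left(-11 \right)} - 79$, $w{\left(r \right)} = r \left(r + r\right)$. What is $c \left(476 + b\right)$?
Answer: $21593$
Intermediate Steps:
$w{\left(r \right)} = 2 r^{2}$ ($w{\left(r \right)} = r 2 r = 2 r^{2}$)
$c = \frac{151}{4}$ ($c = -3 + \frac{2 \left(-11\right)^{2} - 79}{4} = -3 + \frac{2 \cdot 121 - 79}{4} = -3 + \frac{242 - 79}{4} = -3 + \frac{1}{4} \cdot 163 = -3 + \frac{163}{4} = \frac{151}{4} \approx 37.75$)
$b = 96$
$c \left(476 + b\right) = \frac{151 \left(476 + 96\right)}{4} = \frac{151}{4} \cdot 572 = 21593$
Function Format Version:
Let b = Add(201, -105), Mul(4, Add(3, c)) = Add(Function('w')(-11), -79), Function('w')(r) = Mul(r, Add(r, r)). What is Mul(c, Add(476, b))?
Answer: 21593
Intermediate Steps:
Function('w')(r) = Mul(2, Pow(r, 2)) (Function('w')(r) = Mul(r, Mul(2, r)) = Mul(2, Pow(r, 2)))
c = Rational(151, 4) (c = Add(-3, Mul(Rational(1, 4), Add(Mul(2, Pow(-11, 2)), -79))) = Add(-3, Mul(Rational(1, 4), Add(Mul(2, 121), -79))) = Add(-3, Mul(Rational(1, 4), Add(242, -79))) = Add(-3, Mul(Rational(1, 4), 163)) = Add(-3, Rational(163, 4)) = Rational(151, 4) ≈ 37.750)
b = 96
Mul(c, Add(476, b)) = Mul(Rational(151, 4), Add(476, 96)) = Mul(Rational(151, 4), 572) = 21593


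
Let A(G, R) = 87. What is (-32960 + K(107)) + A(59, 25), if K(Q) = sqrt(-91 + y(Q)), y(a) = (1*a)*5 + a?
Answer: -32873 + sqrt(551) ≈ -32850.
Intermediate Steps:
y(a) = 6*a (y(a) = a*5 + a = 5*a + a = 6*a)
K(Q) = sqrt(-91 + 6*Q)
(-32960 + K(107)) + A(59, 25) = (-32960 + sqrt(-91 + 6*107)) + 87 = (-32960 + sqrt(-91 + 642)) + 87 = (-32960 + sqrt(551)) + 87 = -32873 + sqrt(551)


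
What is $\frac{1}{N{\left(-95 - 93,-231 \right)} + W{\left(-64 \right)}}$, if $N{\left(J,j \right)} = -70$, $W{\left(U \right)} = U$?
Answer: $- \frac{1}{134} \approx -0.0074627$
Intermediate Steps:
$\frac{1}{N{\left(-95 - 93,-231 \right)} + W{\left(-64 \right)}} = \frac{1}{-70 - 64} = \frac{1}{-134} = - \frac{1}{134}$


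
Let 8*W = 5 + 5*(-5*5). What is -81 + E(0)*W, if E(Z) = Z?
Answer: -81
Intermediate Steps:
W = -15 (W = (5 + 5*(-5*5))/8 = (5 + 5*(-25))/8 = (5 - 125)/8 = (⅛)*(-120) = -15)
-81 + E(0)*W = -81 + 0*(-15) = -81 + 0 = -81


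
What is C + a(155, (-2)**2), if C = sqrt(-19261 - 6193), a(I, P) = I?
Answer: 155 + I*sqrt(25454) ≈ 155.0 + 159.54*I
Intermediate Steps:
C = I*sqrt(25454) (C = sqrt(-25454) = I*sqrt(25454) ≈ 159.54*I)
C + a(155, (-2)**2) = I*sqrt(25454) + 155 = 155 + I*sqrt(25454)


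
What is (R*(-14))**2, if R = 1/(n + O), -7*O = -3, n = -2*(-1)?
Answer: 9604/289 ≈ 33.232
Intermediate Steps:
n = 2
O = 3/7 (O = -1/7*(-3) = 3/7 ≈ 0.42857)
R = 7/17 (R = 1/(2 + 3/7) = 1/(17/7) = 7/17 ≈ 0.41176)
(R*(-14))**2 = ((7/17)*(-14))**2 = (-98/17)**2 = 9604/289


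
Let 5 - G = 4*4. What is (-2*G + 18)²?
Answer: 1600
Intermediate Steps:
G = -11 (G = 5 - 4*4 = 5 - 1*16 = 5 - 16 = -11)
(-2*G + 18)² = (-2*(-11) + 18)² = (22 + 18)² = 40² = 1600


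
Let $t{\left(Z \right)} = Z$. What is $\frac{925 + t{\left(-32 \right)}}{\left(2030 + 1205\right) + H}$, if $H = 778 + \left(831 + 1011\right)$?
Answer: $\frac{893}{5855} \approx 0.15252$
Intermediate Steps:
$H = 2620$ ($H = 778 + 1842 = 2620$)
$\frac{925 + t{\left(-32 \right)}}{\left(2030 + 1205\right) + H} = \frac{925 - 32}{\left(2030 + 1205\right) + 2620} = \frac{893}{3235 + 2620} = \frac{893}{5855}$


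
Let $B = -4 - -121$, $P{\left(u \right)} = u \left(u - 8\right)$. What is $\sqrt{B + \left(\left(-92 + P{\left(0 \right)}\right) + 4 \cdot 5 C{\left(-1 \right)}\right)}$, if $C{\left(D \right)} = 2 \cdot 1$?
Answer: $\sqrt{65} \approx 8.0623$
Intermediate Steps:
$P{\left(u \right)} = u \left(-8 + u\right)$
$C{\left(D \right)} = 2$
$B = 117$ ($B = -4 + 121 = 117$)
$\sqrt{B + \left(\left(-92 + P{\left(0 \right)}\right) + 4 \cdot 5 C{\left(-1 \right)}\right)} = \sqrt{117 + \left(\left(-92 + 0 \left(-8 + 0\right)\right) + 4 \cdot 5 \cdot 2\right)} = \sqrt{117 + \left(\left(-92 + 0 \left(-8\right)\right) + 20 \cdot 2\right)} = \sqrt{117 + \left(\left(-92 + 0\right) + 40\right)} = \sqrt{117 + \left(-92 + 40\right)} = \sqrt{117 - 52} = \sqrt{65}$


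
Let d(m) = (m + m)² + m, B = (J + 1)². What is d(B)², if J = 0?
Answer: 25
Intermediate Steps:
B = 1 (B = (0 + 1)² = 1² = 1)
d(m) = m + 4*m² (d(m) = (2*m)² + m = 4*m² + m = m + 4*m²)
d(B)² = (1*(1 + 4*1))² = (1*(1 + 4))² = (1*5)² = 5² = 25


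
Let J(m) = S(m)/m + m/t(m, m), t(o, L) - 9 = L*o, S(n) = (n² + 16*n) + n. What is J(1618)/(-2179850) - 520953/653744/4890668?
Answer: -6844105337213095787033/9122860622469492441524800 ≈ -0.00075021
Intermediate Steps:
S(n) = n² + 17*n
t(o, L) = 9 + L*o
J(m) = 17 + m + m/(9 + m²) (J(m) = (m*(17 + m))/m + m/(9 + m*m) = (17 + m) + m/(9 + m²) = 17 + m + m/(9 + m²))
J(1618)/(-2179850) - 520953/653744/4890668 = ((1618 + (9 + 1618²)*(17 + 1618))/(9 + 1618²))/(-2179850) - 520953/653744/4890668 = ((1618 + (9 + 2617924)*1635)/(9 + 2617924))*(-1/2179850) - 520953*1/653744*(1/4890668) = ((1618 + 2617933*1635)/2617933)*(-1/2179850) - 520953/653744*1/4890668 = ((1618 + 4280320455)/2617933)*(-1/2179850) - 520953/3197244860992 = ((1/2617933)*4280322073)*(-1/2179850) - 520953/3197244860992 = (4280322073/2617933)*(-1/2179850) - 520953/3197244860992 = -4280322073/5706701250050 - 520953/3197244860992 = -6844105337213095787033/9122860622469492441524800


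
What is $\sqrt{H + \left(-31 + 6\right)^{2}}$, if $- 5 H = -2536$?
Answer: $\frac{3 \sqrt{3145}}{5} \approx 33.648$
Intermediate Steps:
$H = \frac{2536}{5}$ ($H = \left(- \frac{1}{5}\right) \left(-2536\right) = \frac{2536}{5} \approx 507.2$)
$\sqrt{H + \left(-31 + 6\right)^{2}} = \sqrt{\frac{2536}{5} + \left(-31 + 6\right)^{2}} = \sqrt{\frac{2536}{5} + \left(-25\right)^{2}} = \sqrt{\frac{2536}{5} + 625} = \sqrt{\frac{5661}{5}} = \frac{3 \sqrt{3145}}{5}$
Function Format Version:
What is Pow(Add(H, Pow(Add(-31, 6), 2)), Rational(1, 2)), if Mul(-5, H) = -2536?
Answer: Mul(Rational(3, 5), Pow(3145, Rational(1, 2))) ≈ 33.648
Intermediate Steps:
H = Rational(2536, 5) (H = Mul(Rational(-1, 5), -2536) = Rational(2536, 5) ≈ 507.20)
Pow(Add(H, Pow(Add(-31, 6), 2)), Rational(1, 2)) = Pow(Add(Rational(2536, 5), Pow(Add(-31, 6), 2)), Rational(1, 2)) = Pow(Add(Rational(2536, 5), Pow(-25, 2)), Rational(1, 2)) = Pow(Add(Rational(2536, 5), 625), Rational(1, 2)) = Pow(Rational(5661, 5), Rational(1, 2)) = Mul(Rational(3, 5), Pow(3145, Rational(1, 2)))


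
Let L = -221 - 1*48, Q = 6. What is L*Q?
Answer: -1614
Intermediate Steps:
L = -269 (L = -221 - 48 = -269)
L*Q = -269*6 = -1614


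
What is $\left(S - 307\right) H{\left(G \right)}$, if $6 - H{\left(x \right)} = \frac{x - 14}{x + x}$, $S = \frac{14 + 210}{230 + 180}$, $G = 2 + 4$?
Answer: $- \frac{83764}{41} \approx -2043.0$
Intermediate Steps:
$G = 6$
$S = \frac{112}{205}$ ($S = \frac{224}{410} = 224 \cdot \frac{1}{410} = \frac{112}{205} \approx 0.54634$)
$H{\left(x \right)} = 6 - \frac{-14 + x}{2 x}$ ($H{\left(x \right)} = 6 - \frac{x - 14}{x + x} = 6 - \frac{-14 + x}{2 x}$)
$\left(S - 307\right) H{\left(G \right)} = \left(\frac{112}{205} - 307\right) \left(\frac{11}{2} + \frac{7}{6}\right) = - \frac{62823 \left(\frac{11}{2} + 7 \cdot \frac{1}{6}\right)}{205} = - \frac{62823 \left(\frac{11}{2} + \frac{7}{6}\right)}{205} = \left(- \frac{62823}{205}\right) \frac{20}{3} = - \frac{83764}{41}$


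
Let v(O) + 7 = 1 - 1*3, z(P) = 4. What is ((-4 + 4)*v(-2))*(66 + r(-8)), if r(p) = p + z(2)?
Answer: 0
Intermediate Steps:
v(O) = -9 (v(O) = -7 + (1 - 1*3) = -7 + (1 - 3) = -7 - 2 = -9)
r(p) = 4 + p (r(p) = p + 4 = 4 + p)
((-4 + 4)*v(-2))*(66 + r(-8)) = ((-4 + 4)*(-9))*(66 + (4 - 8)) = (0*(-9))*(66 - 4) = 0*62 = 0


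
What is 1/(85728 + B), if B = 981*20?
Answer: 1/105348 ≈ 9.4923e-6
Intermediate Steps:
B = 19620
1/(85728 + B) = 1/(85728 + 19620) = 1/105348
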